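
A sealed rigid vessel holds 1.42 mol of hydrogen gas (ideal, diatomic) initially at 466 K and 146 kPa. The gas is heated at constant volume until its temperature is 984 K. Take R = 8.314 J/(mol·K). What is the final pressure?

V₁ = nRT₁/P₁ = 1.42×8.314×466/146 = 37.7 L.
Isochoric: V stays 37.7 L; P/T = const ⇒ T₂ = 984 K, P₂ = 308 kPa.

308 kPa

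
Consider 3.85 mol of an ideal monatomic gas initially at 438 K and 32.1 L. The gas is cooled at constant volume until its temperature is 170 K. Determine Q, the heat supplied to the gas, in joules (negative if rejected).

-12900 J

P₁ = nRT₁/V₁ = 3.85×8.314×438/32.1 = 437 kPa.
Isochoric: V stays 32.1 L; P/T = const ⇒ T₂ = 170 K, P₂ = 170 kPa.
W = 0 (no volume change).
ΔU = nCvΔT = 3.85×12.5×(170−438) = -12900 J.
Q = ΔU = -12900 J.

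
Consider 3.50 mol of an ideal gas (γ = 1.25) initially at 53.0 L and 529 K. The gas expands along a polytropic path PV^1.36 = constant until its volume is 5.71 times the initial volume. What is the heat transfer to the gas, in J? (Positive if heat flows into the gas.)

-8770 J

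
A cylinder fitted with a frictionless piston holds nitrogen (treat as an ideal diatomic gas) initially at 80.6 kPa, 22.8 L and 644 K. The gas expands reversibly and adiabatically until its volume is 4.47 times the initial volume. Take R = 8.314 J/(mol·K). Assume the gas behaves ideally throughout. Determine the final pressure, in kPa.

Adiabatic: TV^(γ−1) = const ⇒ T₂ = 644×(0.224)^0.400 = 354 K; PV^γ = const ⇒ P₂ = 9.91 kPa.

9.91 kPa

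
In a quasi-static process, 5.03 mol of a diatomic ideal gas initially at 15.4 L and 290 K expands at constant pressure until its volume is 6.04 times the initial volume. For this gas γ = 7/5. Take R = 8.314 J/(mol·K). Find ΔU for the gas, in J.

153000 J

P₁ = nRT₁/V₁ = 5.03×8.314×290/15.4 = 788 kPa.
Isobaric: P stays 788 kPa; V/T = const ⇒ T₂ = 1750 K, V₂ = 93.0 L.
For an ideal gas ΔU = nCvΔT with Cv = (5/2)R = 20.8 J/(mol·K).
ΔU = 5.03×20.8×(1750−290) = 153000 J.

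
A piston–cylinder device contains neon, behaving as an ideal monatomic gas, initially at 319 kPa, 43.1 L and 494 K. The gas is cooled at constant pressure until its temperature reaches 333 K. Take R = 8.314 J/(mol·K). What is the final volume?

Isobaric: P stays 319 kPa; V/T = const ⇒ T₂ = 333 K, V₂ = 29.1 L.

29.1 L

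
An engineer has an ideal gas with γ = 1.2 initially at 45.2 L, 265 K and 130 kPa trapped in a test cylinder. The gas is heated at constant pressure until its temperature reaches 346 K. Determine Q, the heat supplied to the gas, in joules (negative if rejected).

10800 J

n = P₁V₁/(RT₁) = 130×45.2/(8.314×265) = 2.67 mol.
Isobaric: P stays 130 kPa; V/T = const ⇒ T₂ = 346 K, V₂ = 59.0 L.
W = PΔV = 130×(59.0−45.2) kPa·L = 1800 J.
ΔU = nCvΔT = 2.67×41.6×(346−265) = 8980 J.
Q = ΔU + W = nCpΔT = 10800 J.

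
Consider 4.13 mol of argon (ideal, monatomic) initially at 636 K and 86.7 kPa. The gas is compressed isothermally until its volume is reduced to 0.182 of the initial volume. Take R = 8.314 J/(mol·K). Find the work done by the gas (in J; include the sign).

V₁ = nRT₁/P₁ = 4.13×8.314×636/86.7 = 252 L.
Isothermal: T stays 636 K; PV = const ⇒ V₂ = 45.8 L, P₂ = 476 kPa.
W = nRT ln(V₂/V₁) = 4.13×8.314×636×ln(0.182) = -37200 J.

-37200 J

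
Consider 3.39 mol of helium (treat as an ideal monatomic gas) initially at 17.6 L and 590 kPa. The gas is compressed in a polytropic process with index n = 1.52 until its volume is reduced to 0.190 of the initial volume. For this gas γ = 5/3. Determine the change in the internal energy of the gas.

T₁ = P₁V₁/(nR) = 590×17.6/(3.39×8.314) = 368 K.
Polytropic n=1.52: T₂ = T₁(V₁/V₂)^(n−1) = 368×(5.26)^0.52 = 874 K; P₂ = P₁(V₁/V₂)^n = 7360 kPa.
For an ideal gas ΔU = nCvΔT with Cv = (3/2)R = 12.5 J/(mol·K).
ΔU = 3.39×12.5×(874−368) = 21400 J.

21400 J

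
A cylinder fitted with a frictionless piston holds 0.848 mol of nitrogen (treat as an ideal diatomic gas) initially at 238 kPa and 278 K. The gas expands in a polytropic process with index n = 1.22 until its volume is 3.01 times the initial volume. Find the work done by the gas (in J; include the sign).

V₁ = nRT₁/P₁ = 0.848×8.314×278/238 = 8.24 L.
Polytropic n=1.22: T₂ = T₁(V₁/V₂)^(n−1) = 278×(0.332)^0.22 = 218 K; P₂ = P₁(V₁/V₂)^n = 62.0 kPa.
W = (P₁V₁−P₂V₂)/(n−1) = (238×8.24−62.0×24.8)/0.22 = 1920 J.

1920 J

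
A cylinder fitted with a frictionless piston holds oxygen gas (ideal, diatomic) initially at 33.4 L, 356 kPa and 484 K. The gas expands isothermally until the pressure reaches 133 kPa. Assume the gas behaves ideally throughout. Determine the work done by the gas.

11700 J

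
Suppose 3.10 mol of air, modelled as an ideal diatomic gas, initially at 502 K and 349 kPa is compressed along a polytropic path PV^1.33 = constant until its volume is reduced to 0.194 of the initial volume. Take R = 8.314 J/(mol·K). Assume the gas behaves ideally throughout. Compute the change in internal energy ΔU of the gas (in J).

23200 J

V₁ = nRT₁/P₁ = 3.10×8.314×502/349 = 37.1 L.
Polytropic n=1.33: T₂ = T₁(V₁/V₂)^(n−1) = 502×(5.15)^0.33 = 862 K; P₂ = P₁(V₁/V₂)^n = 3090 kPa.
For an ideal gas ΔU = nCvΔT with Cv = (5/2)R = 20.8 J/(mol·K).
ΔU = 3.10×20.8×(862−502) = 23200 J.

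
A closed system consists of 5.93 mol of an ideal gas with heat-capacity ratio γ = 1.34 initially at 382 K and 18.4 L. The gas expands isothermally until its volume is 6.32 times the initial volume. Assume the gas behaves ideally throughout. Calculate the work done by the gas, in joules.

34700 J

P₁ = nRT₁/V₁ = 5.93×8.314×382/18.4 = 1020 kPa.
Isothermal: T stays 382 K; PV = const ⇒ V₂ = 116 L, P₂ = 162 kPa.
W = nRT ln(V₂/V₁) = 5.93×8.314×382×ln(6.32) = 34700 J.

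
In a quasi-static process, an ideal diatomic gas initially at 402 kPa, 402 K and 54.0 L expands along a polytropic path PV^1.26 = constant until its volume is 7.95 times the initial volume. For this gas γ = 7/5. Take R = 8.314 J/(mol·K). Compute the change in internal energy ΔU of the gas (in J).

n = P₁V₁/(RT₁) = 402×54.0/(8.314×402) = 6.50 mol.
Polytropic n=1.26: T₂ = T₁(V₁/V₂)^(n−1) = 402×(0.126)^0.26 = 234 K; P₂ = P₁(V₁/V₂)^n = 29.5 kPa.
For an ideal gas ΔU = nCvΔT with Cv = (5/2)R = 20.8 J/(mol·K).
ΔU = 6.50×20.8×(234−402) = -22600 J.

-22600 J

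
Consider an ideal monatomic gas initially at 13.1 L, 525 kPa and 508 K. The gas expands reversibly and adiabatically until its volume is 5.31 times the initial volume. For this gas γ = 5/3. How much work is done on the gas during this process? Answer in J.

-6930 J

n = P₁V₁/(RT₁) = 525×13.1/(8.314×508) = 1.63 mol.
Adiabatic: TV^(γ−1) = const ⇒ T₂ = 508×(0.188)^0.667 = 167 K; PV^γ = const ⇒ P₂ = 32.5 kPa.
ΔU = nCvΔT = 1.63×12.5×(167−508) = -6930 J.
Q = 0 for an adiabatic process, so W = −ΔU = 6930 J.
Work done on the gas = −W_by = -6930 J.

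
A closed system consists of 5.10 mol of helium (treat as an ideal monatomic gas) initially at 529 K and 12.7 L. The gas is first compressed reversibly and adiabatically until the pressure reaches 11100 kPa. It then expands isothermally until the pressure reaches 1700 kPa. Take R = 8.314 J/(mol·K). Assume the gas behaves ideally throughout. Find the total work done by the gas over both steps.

51300 J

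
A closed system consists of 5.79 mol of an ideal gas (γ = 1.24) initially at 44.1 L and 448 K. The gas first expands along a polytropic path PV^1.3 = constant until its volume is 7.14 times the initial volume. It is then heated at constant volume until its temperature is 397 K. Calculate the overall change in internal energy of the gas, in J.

P₁ = nRT₁/V₁ = 5.79×8.314×448/44.1 = 489 kPa.
Step 1 — Polytropic n=1.3: T₂ = T₁(V₁/V₂)^(n−1) = 448×(0.140)^0.30 = 248 K; P₂ = P₁(V₁/V₂)^n = 38.0 kPa.
W = (P₁V₁−P₂V₂)/(n−1) = (489×44.1−38.0×315)/0.30 = 32000 J.
ΔU = nCvΔT = 5.79×34.6×(248−448) = -40000 J.
Q = ΔU + W = -8010 J.
State after step 1: P = 38.0 kPa, V = 315 L, T = 248 K.
Step 2 — Isochoric: V stays 315 L; P/T = const ⇒ T₂ = 397 K, P₂ = 60.7 kPa.
W = 0 (no volume change).
ΔU = nCvΔT = 5.79×34.6×(397−248) = 29800 J.
Q = ΔU = 29800 J.
Net over both steps: W = 32000 J, Q = 21800 J, ΔU = -10200 J.

-10200 J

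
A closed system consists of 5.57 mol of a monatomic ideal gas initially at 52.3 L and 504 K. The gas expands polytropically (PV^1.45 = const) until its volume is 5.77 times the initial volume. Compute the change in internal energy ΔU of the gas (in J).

P₁ = nRT₁/V₁ = 5.57×8.314×504/52.3 = 446 kPa.
Polytropic n=1.45: T₂ = T₁(V₁/V₂)^(n−1) = 504×(0.173)^0.45 = 229 K; P₂ = P₁(V₁/V₂)^n = 35.1 kPa.
For an ideal gas ΔU = nCvΔT with Cv = (3/2)R = 12.5 J/(mol·K).
ΔU = 5.57×12.5×(229−504) = -19100 J.

-19100 J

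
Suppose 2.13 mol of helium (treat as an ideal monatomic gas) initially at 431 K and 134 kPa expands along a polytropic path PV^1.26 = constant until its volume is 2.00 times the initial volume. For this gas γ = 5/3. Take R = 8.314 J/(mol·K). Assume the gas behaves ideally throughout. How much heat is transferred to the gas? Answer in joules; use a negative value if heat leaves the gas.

2950 J

V₁ = nRT₁/P₁ = 2.13×8.314×431/134 = 57.0 L.
Polytropic n=1.26: T₂ = T₁(V₁/V₂)^(n−1) = 431×(0.500)^0.26 = 360 K; P₂ = P₁(V₁/V₂)^n = 56.0 kPa.
W = (P₁V₁−P₂V₂)/(n−1) = (134×57.0−56.0×114)/0.26 = 4840 J.
ΔU = nCvΔT = 2.13×12.5×(360−431) = -1890 J.
Q = ΔU + W = 2950 J.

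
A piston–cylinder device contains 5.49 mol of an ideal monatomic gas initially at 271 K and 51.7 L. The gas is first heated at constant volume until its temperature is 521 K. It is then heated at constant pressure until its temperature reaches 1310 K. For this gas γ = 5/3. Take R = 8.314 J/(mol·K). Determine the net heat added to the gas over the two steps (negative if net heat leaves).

P₁ = nRT₁/V₁ = 5.49×8.314×271/51.7 = 239 kPa.
Step 1 — Isochoric: V stays 51.7 L; P/T = const ⇒ T₂ = 521 K, P₂ = 460 kPa.
W = 0 (no volume change).
ΔU = nCvΔT = 5.49×12.5×(521−271) = 17100 J.
Q = ΔU = 17100 J.
State after step 1: P = 460 kPa, V = 51.7 L, T = 521 K.
Step 2 — Isobaric: P stays 460 kPa; V/T = const ⇒ T₂ = 1310 K, V₂ = 130 L.
W = PΔV = 460×(130−51.7) kPa·L = 36000 J.
ΔU = nCvΔT = 5.49×12.5×(1310−521) = 54000 J.
Q = ΔU + W = nCpΔT = 90000 J.
Net over both steps: W = 36000 J, Q = 107000 J, ΔU = 71100 J.

107000 J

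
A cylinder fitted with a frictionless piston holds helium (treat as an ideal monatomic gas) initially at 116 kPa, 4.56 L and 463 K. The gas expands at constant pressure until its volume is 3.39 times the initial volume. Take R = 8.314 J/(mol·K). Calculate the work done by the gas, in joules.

1260 J

n = P₁V₁/(RT₁) = 116×4.56/(8.314×463) = 0.137 mol.
Isobaric: P stays 116 kPa; V/T = const ⇒ T₂ = 1570 K, V₂ = 15.5 L.
W = PΔV = 116×(15.5−4.56) kPa·L = 1260 J.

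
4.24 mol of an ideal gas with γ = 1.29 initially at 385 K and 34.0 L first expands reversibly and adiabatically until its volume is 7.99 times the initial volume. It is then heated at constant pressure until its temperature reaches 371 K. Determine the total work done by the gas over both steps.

P₁ = nRT₁/V₁ = 4.24×8.314×385/34.0 = 399 kPa.
Step 1 — Adiabatic: TV^(γ−1) = const ⇒ T₂ = 385×(0.125)^0.290 = 211 K; PV^γ = const ⇒ P₂ = 27.3 kPa.
ΔU = nCvΔT = 4.24×28.7×(211−385) = -21200 J.
Q = 0 for an adiabatic process, so W = −ΔU = 21200 J.
State after step 1: P = 27.3 kPa, V = 272 L, T = 211 K.
Step 2 — Isobaric: P stays 27.3 kPa; V/T = const ⇒ T₂ = 371 K, V₂ = 478 L.
W = PΔV = 27.3×(478−272) kPa·L = 5650 J.
ΔU = nCvΔT = 4.24×28.7×(371−211) = 19500 J.
Q = ΔU + W = nCpΔT = 25100 J.
Net over both steps: W = 26800 J, Q = 25100 J, ΔU = -1700 J.

26800 J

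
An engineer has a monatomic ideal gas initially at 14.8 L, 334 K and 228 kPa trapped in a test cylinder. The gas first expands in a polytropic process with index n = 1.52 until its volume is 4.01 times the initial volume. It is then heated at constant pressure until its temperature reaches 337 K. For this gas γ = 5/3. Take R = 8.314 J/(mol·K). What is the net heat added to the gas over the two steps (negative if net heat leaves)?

n = P₁V₁/(RT₁) = 228×14.8/(8.314×334) = 1.22 mol.
Step 1 — Polytropic n=1.52: T₂ = T₁(V₁/V₂)^(n−1) = 334×(0.249)^0.52 = 162 K; P₂ = P₁(V₁/V₂)^n = 27.6 kPa.
W = (P₁V₁−P₂V₂)/(n−1) = (228×14.8−27.6×59.3)/0.52 = 3340 J.
ΔU = nCvΔT = 1.22×12.5×(162−334) = -2600 J.
Q = ΔU + W = 734 J.
State after step 1: P = 27.6 kPa, V = 59.3 L, T = 162 K.
Step 2 — Isobaric: P stays 27.6 kPa; V/T = const ⇒ T₂ = 337 K, V₂ = 123 L.
W = PΔV = 27.6×(123−59.3) kPa·L = 1770 J.
ΔU = nCvΔT = 1.22×12.5×(337−162) = 2650 J.
Q = ΔU + W = nCpΔT = 4410 J.
Net over both steps: W = 5100 J, Q = 5150 J, ΔU = 45.5 J.

5150 J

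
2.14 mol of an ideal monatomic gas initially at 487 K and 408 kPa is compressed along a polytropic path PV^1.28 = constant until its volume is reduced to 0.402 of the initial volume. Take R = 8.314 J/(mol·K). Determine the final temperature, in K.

629 K

V₁ = nRT₁/P₁ = 2.14×8.314×487/408 = 21.2 L.
Polytropic n=1.28: T₂ = T₁(V₁/V₂)^(n−1) = 487×(2.49)^0.28 = 629 K; P₂ = P₁(V₁/V₂)^n = 1310 kPa.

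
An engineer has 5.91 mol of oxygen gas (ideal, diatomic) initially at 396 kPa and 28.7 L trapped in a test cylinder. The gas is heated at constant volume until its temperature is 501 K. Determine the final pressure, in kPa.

T₁ = P₁V₁/(nR) = 396×28.7/(5.91×8.314) = 231 K.
Isochoric: V stays 28.7 L; P/T = const ⇒ T₂ = 501 K, P₂ = 858 kPa.

858 kPa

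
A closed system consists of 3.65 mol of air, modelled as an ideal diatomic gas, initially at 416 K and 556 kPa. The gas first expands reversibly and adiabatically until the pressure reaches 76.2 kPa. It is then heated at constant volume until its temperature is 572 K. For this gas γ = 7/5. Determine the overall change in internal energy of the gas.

11800 J

V₁ = nRT₁/P₁ = 3.65×8.314×416/556 = 22.7 L.
Step 1 — Adiabatic: T₂/T₁ = (P₂/P₁)^((γ−1)/γ) ⇒ T₂ = 416×(0.137)^0.286 = 236 K; V₂ = 93.9 L.
ΔU = nCvΔT = 3.65×20.8×(236−416) = -13700 J.
Q = 0 for an adiabatic process, so W = −ΔU = 13700 J.
State after step 1: P = 76.2 kPa, V = 93.9 L, T = 236 K.
Step 2 — Isochoric: V stays 93.9 L; P/T = const ⇒ T₂ = 572 K, P₂ = 185 kPa.
W = 0 (no volume change).
ΔU = nCvΔT = 3.65×20.8×(572−236) = 25500 J.
Q = ΔU = 25500 J.
Net over both steps: W = 13700 J, Q = 25500 J, ΔU = 11800 J.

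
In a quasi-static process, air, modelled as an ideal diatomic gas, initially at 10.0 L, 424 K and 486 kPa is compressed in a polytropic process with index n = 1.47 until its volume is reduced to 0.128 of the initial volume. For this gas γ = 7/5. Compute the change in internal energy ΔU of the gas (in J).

19800 J

n = P₁V₁/(RT₁) = 486×10.0/(8.314×424) = 1.38 mol.
Polytropic n=1.47: T₂ = T₁(V₁/V₂)^(n−1) = 424×(7.81)^0.47 = 1110 K; P₂ = P₁(V₁/V₂)^n = 9980 kPa.
For an ideal gas ΔU = nCvΔT with Cv = (5/2)R = 20.8 J/(mol·K).
ΔU = 1.38×20.8×(1110−424) = 19800 J.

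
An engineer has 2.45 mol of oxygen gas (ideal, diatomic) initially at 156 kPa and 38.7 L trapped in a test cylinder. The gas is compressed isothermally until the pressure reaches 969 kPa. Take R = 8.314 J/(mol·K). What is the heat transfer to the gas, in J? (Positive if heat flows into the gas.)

T₁ = P₁V₁/(nR) = 156×38.7/(2.45×8.314) = 296 K.
Isothermal: T stays 296 K; PV = const ⇒ V₂ = 6.23 L, P₂ = 969 kPa.
ΔU = 0 (ideal gas, T constant).
W = nRT ln(V₂/V₁) = 2.45×8.314×296×ln(0.161) = -11000 J.
Q = ΔU + W = -11000 J.

-11000 J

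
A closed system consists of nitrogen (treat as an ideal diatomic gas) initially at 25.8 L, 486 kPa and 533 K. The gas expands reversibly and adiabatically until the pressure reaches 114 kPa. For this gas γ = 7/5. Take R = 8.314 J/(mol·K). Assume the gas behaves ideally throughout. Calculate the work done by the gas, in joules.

10600 J

n = P₁V₁/(RT₁) = 486×25.8/(8.314×533) = 2.83 mol.
Adiabatic: T₂/T₁ = (P₂/P₁)^((γ−1)/γ) ⇒ T₂ = 533×(0.235)^0.286 = 352 K; V₂ = 72.7 L.
ΔU = nCvΔT = 2.83×20.8×(352−533) = -10600 J.
Q = 0 for an adiabatic process, so W = −ΔU = 10600 J.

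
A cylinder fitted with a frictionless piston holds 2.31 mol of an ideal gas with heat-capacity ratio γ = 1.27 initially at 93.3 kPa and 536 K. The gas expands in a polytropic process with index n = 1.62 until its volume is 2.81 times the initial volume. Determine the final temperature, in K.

V₁ = nRT₁/P₁ = 2.31×8.314×536/93.3 = 110 L.
Polytropic n=1.62: T₂ = T₁(V₁/V₂)^(n−1) = 536×(0.356)^0.62 = 282 K; P₂ = P₁(V₁/V₂)^n = 17.5 kPa.

282 K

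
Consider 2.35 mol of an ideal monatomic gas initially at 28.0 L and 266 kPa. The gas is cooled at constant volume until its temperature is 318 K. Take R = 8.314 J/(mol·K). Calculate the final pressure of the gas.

T₁ = P₁V₁/(nR) = 266×28.0/(2.35×8.314) = 381 K.
Isochoric: V stays 28.0 L; P/T = const ⇒ T₂ = 318 K, P₂ = 222 kPa.

222 kPa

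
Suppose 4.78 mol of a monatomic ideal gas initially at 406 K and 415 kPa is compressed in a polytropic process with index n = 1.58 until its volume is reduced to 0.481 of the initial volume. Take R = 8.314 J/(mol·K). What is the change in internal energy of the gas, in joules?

V₁ = nRT₁/P₁ = 4.78×8.314×406/415 = 38.9 L.
Polytropic n=1.58: T₂ = T₁(V₁/V₂)^(n−1) = 406×(2.08)^0.58 = 621 K; P₂ = P₁(V₁/V₂)^n = 1320 kPa.
For an ideal gas ΔU = nCvΔT with Cv = (3/2)R = 12.5 J/(mol·K).
ΔU = 4.78×12.5×(621−406) = 12800 J.

12800 J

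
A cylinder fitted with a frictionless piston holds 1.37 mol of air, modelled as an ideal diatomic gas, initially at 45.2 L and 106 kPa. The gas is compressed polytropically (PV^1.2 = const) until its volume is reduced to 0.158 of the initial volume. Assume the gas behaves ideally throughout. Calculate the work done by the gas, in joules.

T₁ = P₁V₁/(nR) = 106×45.2/(1.37×8.314) = 421 K.
Polytropic n=1.2: T₂ = T₁(V₁/V₂)^(n−1) = 421×(6.33)^0.20 = 608 K; P₂ = P₁(V₁/V₂)^n = 970 kPa.
W = (P₁V₁−P₂V₂)/(n−1) = (106×45.2−970×7.14)/0.20 = -10700 J.

-10700 J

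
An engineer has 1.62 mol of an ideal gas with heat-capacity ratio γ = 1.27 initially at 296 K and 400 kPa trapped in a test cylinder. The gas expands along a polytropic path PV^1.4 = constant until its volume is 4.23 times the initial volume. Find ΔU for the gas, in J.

-6470 J

V₁ = nRT₁/P₁ = 1.62×8.314×296/400 = 9.97 L.
Polytropic n=1.4: T₂ = T₁(V₁/V₂)^(n−1) = 296×(0.236)^0.40 = 166 K; P₂ = P₁(V₁/V₂)^n = 53.1 kPa.
For an ideal gas ΔU = nCvΔT with Cv = R/(γ−1) = 30.8 J/(mol·K).
ΔU = 1.62×30.8×(166−296) = -6470 J.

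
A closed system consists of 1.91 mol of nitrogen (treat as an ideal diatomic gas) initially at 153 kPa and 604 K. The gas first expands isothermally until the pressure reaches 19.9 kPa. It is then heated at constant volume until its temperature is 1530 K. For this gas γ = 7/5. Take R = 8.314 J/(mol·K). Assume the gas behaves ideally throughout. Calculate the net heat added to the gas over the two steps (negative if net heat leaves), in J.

V₁ = nRT₁/P₁ = 1.91×8.314×604/153 = 62.7 L.
Step 1 — Isothermal: T stays 604 K; PV = const ⇒ V₂ = 482 L, P₂ = 19.9 kPa.
ΔU = 0 (ideal gas, T constant).
W = nRT ln(V₂/V₁) = 1.91×8.314×604×ln(7.69) = 19600 J.
Q = ΔU + W = 19600 J.
State after step 1: P = 19.9 kPa, V = 482 L, T = 604 K.
Step 2 — Isochoric: V stays 482 L; P/T = const ⇒ T₂ = 1530 K, P₂ = 50.4 kPa.
W = 0 (no volume change).
ΔU = nCvΔT = 1.91×20.8×(1530−604) = 36800 J.
Q = ΔU = 36800 J.
Net over both steps: W = 19600 J, Q = 56300 J, ΔU = 36800 J.

56300 J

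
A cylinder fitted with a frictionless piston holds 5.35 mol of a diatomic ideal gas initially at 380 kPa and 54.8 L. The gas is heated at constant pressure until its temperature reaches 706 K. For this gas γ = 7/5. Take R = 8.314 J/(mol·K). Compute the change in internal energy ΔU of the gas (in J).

26400 J

T₁ = P₁V₁/(nR) = 380×54.8/(5.35×8.314) = 468 K.
Isobaric: P stays 380 kPa; V/T = const ⇒ T₂ = 706 K, V₂ = 82.6 L.
For an ideal gas ΔU = nCvΔT with Cv = (5/2)R = 20.8 J/(mol·K).
ΔU = 5.35×20.8×(706−468) = 26400 J.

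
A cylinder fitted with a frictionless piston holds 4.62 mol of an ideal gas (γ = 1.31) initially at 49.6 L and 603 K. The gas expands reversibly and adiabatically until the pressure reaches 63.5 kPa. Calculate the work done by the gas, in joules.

28100 J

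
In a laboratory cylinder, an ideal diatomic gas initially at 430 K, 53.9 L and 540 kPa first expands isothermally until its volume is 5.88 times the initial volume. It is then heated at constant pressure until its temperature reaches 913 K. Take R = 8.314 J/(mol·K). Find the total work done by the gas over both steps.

n = P₁V₁/(RT₁) = 540×53.9/(8.314×430) = 8.14 mol.
Step 1 — Isothermal: T stays 430 K; PV = const ⇒ V₂ = 317 L, P₂ = 91.8 kPa.
ΔU = 0 (ideal gas, T constant).
W = nRT ln(V₂/V₁) = 8.14×8.314×430×ln(5.88) = 51600 J.
Q = ΔU + W = 51600 J.
State after step 1: P = 91.8 kPa, V = 317 L, T = 430 K.
Step 2 — Isobaric: P stays 91.8 kPa; V/T = const ⇒ T₂ = 913 K, V₂ = 673 L.
W = PΔV = 91.8×(673−317) kPa·L = 32700 J.
ΔU = nCvΔT = 8.14×20.8×(913−430) = 81700 J.
Q = ΔU + W = nCpΔT = 114000 J.
Net over both steps: W = 84300 J, Q = 166000 J, ΔU = 81700 J.

84300 J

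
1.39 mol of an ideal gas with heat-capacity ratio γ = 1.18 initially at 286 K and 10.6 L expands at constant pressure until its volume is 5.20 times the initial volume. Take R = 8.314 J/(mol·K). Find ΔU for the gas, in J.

77100 J

P₁ = nRT₁/V₁ = 1.39×8.314×286/10.6 = 312 kPa.
Isobaric: P stays 312 kPa; V/T = const ⇒ T₂ = 1490 K, V₂ = 55.1 L.
For an ideal gas ΔU = nCvΔT with Cv = R/(γ−1) = 46.2 J/(mol·K).
ΔU = 1.39×46.2×(1490−286) = 77100 J.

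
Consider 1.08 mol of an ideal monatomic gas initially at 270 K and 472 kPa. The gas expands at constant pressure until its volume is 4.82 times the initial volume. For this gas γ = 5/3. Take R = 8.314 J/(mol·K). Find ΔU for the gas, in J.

V₁ = nRT₁/P₁ = 1.08×8.314×270/472 = 5.14 L.
Isobaric: P stays 472 kPa; V/T = const ⇒ T₂ = 1300 K, V₂ = 24.8 L.
For an ideal gas ΔU = nCvΔT with Cv = (3/2)R = 12.5 J/(mol·K).
ΔU = 1.08×12.5×(1300−270) = 13900 J.

13900 J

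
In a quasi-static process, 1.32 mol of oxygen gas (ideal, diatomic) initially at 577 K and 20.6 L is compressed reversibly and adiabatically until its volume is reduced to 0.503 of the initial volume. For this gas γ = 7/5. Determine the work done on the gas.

P₁ = nRT₁/V₁ = 1.32×8.314×577/20.6 = 307 kPa.
Adiabatic: TV^(γ−1) = const ⇒ T₂ = 577×(1.99)^0.400 = 760 K; PV^γ = const ⇒ P₂ = 804 kPa.
ΔU = nCvΔT = 1.32×20.8×(760−577) = 5010 J.
Q = 0 for an adiabatic process, so W = −ΔU = -5010 J.
Work done on the gas = −W_by = 5010 J.

5010 J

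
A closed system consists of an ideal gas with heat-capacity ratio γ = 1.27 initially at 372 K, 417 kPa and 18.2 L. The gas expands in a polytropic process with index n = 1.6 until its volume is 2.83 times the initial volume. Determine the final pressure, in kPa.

78.9 kPa

Polytropic n=1.6: T₂ = T₁(V₁/V₂)^(n−1) = 372×(0.353)^0.60 = 199 K; P₂ = P₁(V₁/V₂)^n = 78.9 kPa.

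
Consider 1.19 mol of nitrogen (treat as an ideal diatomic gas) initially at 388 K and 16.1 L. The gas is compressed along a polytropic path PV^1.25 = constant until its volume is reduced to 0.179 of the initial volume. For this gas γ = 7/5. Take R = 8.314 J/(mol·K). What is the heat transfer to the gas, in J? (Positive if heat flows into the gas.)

-3090 J

P₁ = nRT₁/V₁ = 1.19×8.314×388/16.1 = 238 kPa.
Polytropic n=1.25: T₂ = T₁(V₁/V₂)^(n−1) = 388×(5.59)^0.25 = 597 K; P₂ = P₁(V₁/V₂)^n = 2050 kPa.
W = (P₁V₁−P₂V₂)/(n−1) = (238×16.1−2050×2.88)/0.25 = -8250 J.
ΔU = nCvΔT = 1.19×20.8×(597−388) = 5160 J.
Q = ΔU + W = -3090 J.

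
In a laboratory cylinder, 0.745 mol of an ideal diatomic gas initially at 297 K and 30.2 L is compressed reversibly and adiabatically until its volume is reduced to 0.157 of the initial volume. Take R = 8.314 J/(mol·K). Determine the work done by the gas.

-5050 J

P₁ = nRT₁/V₁ = 0.745×8.314×297/30.2 = 60.9 kPa.
Adiabatic: TV^(γ−1) = const ⇒ T₂ = 297×(6.37)^0.400 = 623 K; PV^γ = const ⇒ P₂ = 814 kPa.
ΔU = nCvΔT = 0.745×20.8×(623−297) = 5050 J.
Q = 0 for an adiabatic process, so W = −ΔU = -5050 J.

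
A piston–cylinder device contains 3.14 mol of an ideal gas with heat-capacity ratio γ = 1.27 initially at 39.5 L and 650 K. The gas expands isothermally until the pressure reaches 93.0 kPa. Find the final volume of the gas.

182 L

P₁ = nRT₁/V₁ = 3.14×8.314×650/39.5 = 430 kPa.
Isothermal: T stays 650 K; PV = const ⇒ V₂ = 182 L, P₂ = 93.0 kPa.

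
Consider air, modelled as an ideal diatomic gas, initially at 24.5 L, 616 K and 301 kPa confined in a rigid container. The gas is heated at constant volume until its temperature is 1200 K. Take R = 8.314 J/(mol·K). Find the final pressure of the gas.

586 kPa

Isochoric: V stays 24.5 L; P/T = const ⇒ T₂ = 1200 K, P₂ = 586 kPa.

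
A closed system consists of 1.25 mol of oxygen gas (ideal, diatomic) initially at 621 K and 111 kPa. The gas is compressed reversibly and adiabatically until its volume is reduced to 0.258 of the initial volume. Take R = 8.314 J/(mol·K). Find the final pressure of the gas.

740 kPa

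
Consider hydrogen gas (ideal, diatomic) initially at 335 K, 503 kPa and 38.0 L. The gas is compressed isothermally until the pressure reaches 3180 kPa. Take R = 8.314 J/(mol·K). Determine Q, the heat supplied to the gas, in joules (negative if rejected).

-35200 J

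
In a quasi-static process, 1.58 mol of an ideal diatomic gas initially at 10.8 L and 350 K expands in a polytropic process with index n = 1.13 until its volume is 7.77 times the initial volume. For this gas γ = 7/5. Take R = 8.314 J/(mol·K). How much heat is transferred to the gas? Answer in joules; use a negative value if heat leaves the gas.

P₁ = nRT₁/V₁ = 1.58×8.314×350/10.8 = 426 kPa.
Polytropic n=1.13: T₂ = T₁(V₁/V₂)^(n−1) = 350×(0.129)^0.13 = 268 K; P₂ = P₁(V₁/V₂)^n = 42.0 kPa.
W = (P₁V₁−P₂V₂)/(n−1) = (426×10.8−42.0×83.9)/0.13 = 8270 J.
ΔU = nCvΔT = 1.58×20.8×(268−350) = -2690 J.
Q = ΔU + W = 5590 J.

5590 J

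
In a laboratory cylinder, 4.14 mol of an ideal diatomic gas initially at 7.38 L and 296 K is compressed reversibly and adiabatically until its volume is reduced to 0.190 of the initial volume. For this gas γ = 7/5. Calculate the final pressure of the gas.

14100 kPa

P₁ = nRT₁/V₁ = 4.14×8.314×296/7.38 = 1380 kPa.
Adiabatic: TV^(γ−1) = const ⇒ T₂ = 296×(5.26)^0.400 = 575 K; PV^γ = const ⇒ P₂ = 14100 kPa.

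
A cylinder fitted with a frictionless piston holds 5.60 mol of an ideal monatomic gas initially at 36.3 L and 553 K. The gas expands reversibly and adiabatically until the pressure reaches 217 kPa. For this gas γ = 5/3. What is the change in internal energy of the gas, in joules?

-14600 J

P₁ = nRT₁/V₁ = 5.60×8.314×553/36.3 = 709 kPa.
Adiabatic: T₂/T₁ = (P₂/P₁)^((γ−1)/γ) ⇒ T₂ = 553×(0.306)^0.400 = 344 K; V₂ = 73.9 L.
For an ideal gas ΔU = nCvΔT with Cv = (3/2)R = 12.5 J/(mol·K).
ΔU = 5.60×12.5×(344−553) = -14600 J.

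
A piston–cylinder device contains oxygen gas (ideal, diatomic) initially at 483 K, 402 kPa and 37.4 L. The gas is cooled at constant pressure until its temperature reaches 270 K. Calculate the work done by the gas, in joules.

n = P₁V₁/(RT₁) = 402×37.4/(8.314×483) = 3.74 mol.
Isobaric: P stays 402 kPa; V/T = const ⇒ T₂ = 270 K, V₂ = 20.9 L.
W = PΔV = 402×(20.9−37.4) kPa·L = -6630 J.

-6630 J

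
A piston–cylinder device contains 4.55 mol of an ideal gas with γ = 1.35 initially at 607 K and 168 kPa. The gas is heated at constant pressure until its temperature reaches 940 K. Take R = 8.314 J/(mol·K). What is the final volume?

212 L

V₁ = nRT₁/P₁ = 4.55×8.314×607/168 = 137 L.
Isobaric: P stays 168 kPa; V/T = const ⇒ T₂ = 940 K, V₂ = 212 L.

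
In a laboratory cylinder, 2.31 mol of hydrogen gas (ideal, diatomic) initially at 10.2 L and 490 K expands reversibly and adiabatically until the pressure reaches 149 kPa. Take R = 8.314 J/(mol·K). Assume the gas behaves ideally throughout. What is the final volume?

P₁ = nRT₁/V₁ = 2.31×8.314×490/10.2 = 923 kPa.
Adiabatic: T₂/T₁ = (P₂/P₁)^((γ−1)/γ) ⇒ T₂ = 490×(0.161)^0.286 = 291 K; V₂ = 37.5 L.

37.5 L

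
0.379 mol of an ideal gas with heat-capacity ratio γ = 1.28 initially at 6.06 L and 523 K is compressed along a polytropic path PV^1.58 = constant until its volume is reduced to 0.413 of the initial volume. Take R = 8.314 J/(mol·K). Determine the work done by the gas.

-1900 J

P₁ = nRT₁/V₁ = 0.379×8.314×523/6.06 = 272 kPa.
Polytropic n=1.58: T₂ = T₁(V₁/V₂)^(n−1) = 523×(2.42)^0.58 = 873 K; P₂ = P₁(V₁/V₂)^n = 1100 kPa.
W = (P₁V₁−P₂V₂)/(n−1) = (272×6.06−1100×2.50)/0.58 = -1900 J.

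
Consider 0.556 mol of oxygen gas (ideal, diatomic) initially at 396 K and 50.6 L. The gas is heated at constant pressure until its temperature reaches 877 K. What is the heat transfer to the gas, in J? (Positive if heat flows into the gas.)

P₁ = nRT₁/V₁ = 0.556×8.314×396/50.6 = 36.2 kPa.
Isobaric: P stays 36.2 kPa; V/T = const ⇒ T₂ = 877 K, V₂ = 112 L.
W = PΔV = 36.2×(112−50.6) kPa·L = 2220 J.
ΔU = nCvΔT = 0.556×20.8×(877−396) = 5560 J.
Q = ΔU + W = nCpΔT = 7780 J.

7780 J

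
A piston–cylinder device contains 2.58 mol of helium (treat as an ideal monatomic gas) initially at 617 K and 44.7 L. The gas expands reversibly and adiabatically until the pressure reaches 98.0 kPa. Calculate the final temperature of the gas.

P₁ = nRT₁/V₁ = 2.58×8.314×617/44.7 = 296 kPa.
Adiabatic: T₂/T₁ = (P₂/P₁)^((γ−1)/γ) ⇒ T₂ = 617×(0.331)^0.400 = 396 K; V₂ = 86.8 L.

396 K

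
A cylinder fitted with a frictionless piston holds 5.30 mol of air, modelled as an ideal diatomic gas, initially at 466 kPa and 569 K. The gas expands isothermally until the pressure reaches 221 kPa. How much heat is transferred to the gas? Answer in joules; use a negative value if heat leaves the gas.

V₁ = nRT₁/P₁ = 5.30×8.314×569/466 = 53.8 L.
Isothermal: T stays 569 K; PV = const ⇒ V₂ = 113 L, P₂ = 221 kPa.
ΔU = 0 (ideal gas, T constant).
W = nRT ln(V₂/V₁) = 5.30×8.314×569×ln(2.11) = 18700 J.
Q = ΔU + W = 18700 J.

18700 J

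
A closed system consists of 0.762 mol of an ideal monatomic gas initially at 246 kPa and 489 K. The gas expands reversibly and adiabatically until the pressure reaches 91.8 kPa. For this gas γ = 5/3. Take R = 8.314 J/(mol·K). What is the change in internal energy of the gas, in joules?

V₁ = nRT₁/P₁ = 0.762×8.314×489/246 = 12.6 L.
Adiabatic: T₂/T₁ = (P₂/P₁)^((γ−1)/γ) ⇒ T₂ = 489×(0.373)^0.400 = 330 K; V₂ = 22.8 L.
For an ideal gas ΔU = nCvΔT with Cv = (3/2)R = 12.5 J/(mol·K).
ΔU = 0.762×12.5×(330−489) = -1510 J.

-1510 J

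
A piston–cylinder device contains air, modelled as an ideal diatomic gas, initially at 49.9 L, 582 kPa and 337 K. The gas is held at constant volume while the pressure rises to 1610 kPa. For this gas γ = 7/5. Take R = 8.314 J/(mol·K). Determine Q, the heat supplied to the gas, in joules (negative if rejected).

n = P₁V₁/(RT₁) = 582×49.9/(8.314×337) = 10.4 mol.
Isochoric: V stays 49.9 L; P/T = const ⇒ T₂ = 932 K, P₂ = 1610 kPa.
W = 0 (no volume change).
ΔU = nCvΔT = 10.4×20.8×(932−337) = 128000 J.
Q = ΔU = 128000 J.

128000 J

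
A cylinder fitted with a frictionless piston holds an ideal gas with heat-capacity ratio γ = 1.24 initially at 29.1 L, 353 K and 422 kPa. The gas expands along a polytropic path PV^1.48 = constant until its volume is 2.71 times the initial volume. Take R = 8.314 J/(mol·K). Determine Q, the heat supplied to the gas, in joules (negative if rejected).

n = P₁V₁/(RT₁) = 422×29.1/(8.314×353) = 4.18 mol.
Polytropic n=1.48: T₂ = T₁(V₁/V₂)^(n−1) = 353×(0.369)^0.48 = 219 K; P₂ = P₁(V₁/V₂)^n = 96.5 kPa.
W = (P₁V₁−P₂V₂)/(n−1) = (422×29.1−96.5×78.9)/0.48 = 9730 J.
ΔU = nCvΔT = 4.18×34.6×(219−353) = -19500 J.
Q = ΔU + W = -9730 J.

-9730 J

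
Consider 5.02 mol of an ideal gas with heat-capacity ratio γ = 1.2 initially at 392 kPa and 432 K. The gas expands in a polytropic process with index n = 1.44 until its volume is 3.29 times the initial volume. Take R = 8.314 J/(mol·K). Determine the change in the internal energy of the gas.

V₁ = nRT₁/P₁ = 5.02×8.314×432/392 = 46.0 L.
Polytropic n=1.44: T₂ = T₁(V₁/V₂)^(n−1) = 432×(0.304)^0.44 = 256 K; P₂ = P₁(V₁/V₂)^n = 70.6 kPa.
For an ideal gas ΔU = nCvΔT with Cv = R/(γ−1) = 41.6 J/(mol·K).
ΔU = 5.02×41.6×(256−432) = -36800 J.

-36800 J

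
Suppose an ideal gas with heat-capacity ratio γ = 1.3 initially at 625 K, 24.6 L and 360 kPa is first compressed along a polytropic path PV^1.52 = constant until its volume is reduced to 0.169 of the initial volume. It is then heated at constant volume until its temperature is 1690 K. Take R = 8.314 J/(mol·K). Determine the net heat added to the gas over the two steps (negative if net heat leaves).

n = P₁V₁/(RT₁) = 360×24.6/(8.314×625) = 1.70 mol.
Step 1 — Polytropic n=1.52: T₂ = T₁(V₁/V₂)^(n−1) = 625×(5.92)^0.52 = 1580 K; P₂ = P₁(V₁/V₂)^n = 5370 kPa.
W = (P₁V₁−P₂V₂)/(n−1) = (360×24.6−5370×4.16)/0.52 = -25900 J.
ΔU = nCvΔT = 1.70×27.7×(1580−625) = 44900 J.
Q = ΔU + W = 19000 J.
State after step 1: P = 5370 kPa, V = 4.16 L, T = 1580 K.
Step 2 — Isochoric: V stays 4.16 L; P/T = const ⇒ T₂ = 1690 K, P₂ = 5760 kPa.
W = 0 (no volume change).
ΔU = nCvΔT = 1.70×27.7×(1690−1580) = 5410 J.
Q = ΔU = 5410 J.
Net over both steps: W = -25900 J, Q = 24400 J, ΔU = 50300 J.

24400 J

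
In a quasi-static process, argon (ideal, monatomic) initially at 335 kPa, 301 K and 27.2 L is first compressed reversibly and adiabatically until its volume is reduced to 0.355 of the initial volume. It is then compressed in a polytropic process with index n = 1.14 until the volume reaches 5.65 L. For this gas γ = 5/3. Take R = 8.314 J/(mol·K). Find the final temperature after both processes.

n = P₁V₁/(RT₁) = 335×27.2/(8.314×301) = 3.64 mol.
Step 1 — Adiabatic: TV^(γ−1) = const ⇒ T₂ = 301×(2.82)^0.667 = 600 K; PV^γ = const ⇒ P₂ = 1880 kPa.
ΔU = nCvΔT = 3.64×12.5×(600−301) = 13600 J.
Q = 0 for an adiabatic process, so W = −ΔU = -13600 J.
State after step 1: P = 1880 kPa, V = 9.66 L, T = 600 K.
Step 2 — Polytropic n=1.14: T₂ = T₁(V₁/V₂)^(n−1) = 600×(1.71)^0.14 = 647 K; P₂ = P₁(V₁/V₂)^n = 3470 kPa.
W = (P₁V₁−P₂V₂)/(n−1) = (1880×9.66−3470×5.65)/0.14 = -10100 J.
ΔU = nCvΔT = 3.64×12.5×(647−600) = 2120 J.
Q = ΔU + W = -7990 J.
Net over both steps: W = -23700 J, Q = -7990 J, ΔU = 15700 J.

647 K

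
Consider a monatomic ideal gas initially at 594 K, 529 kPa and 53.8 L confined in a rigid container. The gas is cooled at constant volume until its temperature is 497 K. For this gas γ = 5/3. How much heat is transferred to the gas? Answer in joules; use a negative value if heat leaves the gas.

-6970 J

n = P₁V₁/(RT₁) = 529×53.8/(8.314×594) = 5.76 mol.
Isochoric: V stays 53.8 L; P/T = const ⇒ T₂ = 497 K, P₂ = 443 kPa.
W = 0 (no volume change).
ΔU = nCvΔT = 5.76×12.5×(497−594) = -6970 J.
Q = ΔU = -6970 J.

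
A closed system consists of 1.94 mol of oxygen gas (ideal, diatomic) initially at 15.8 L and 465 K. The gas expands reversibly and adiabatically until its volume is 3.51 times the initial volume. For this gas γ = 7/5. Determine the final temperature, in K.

281 K

P₁ = nRT₁/V₁ = 1.94×8.314×465/15.8 = 475 kPa.
Adiabatic: TV^(γ−1) = const ⇒ T₂ = 465×(0.285)^0.400 = 281 K; PV^γ = const ⇒ P₂ = 81.8 kPa.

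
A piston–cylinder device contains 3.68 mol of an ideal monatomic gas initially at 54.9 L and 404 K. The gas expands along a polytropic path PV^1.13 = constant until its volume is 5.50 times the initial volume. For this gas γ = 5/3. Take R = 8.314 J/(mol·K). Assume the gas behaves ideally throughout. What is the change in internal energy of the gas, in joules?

-3690 J

P₁ = nRT₁/V₁ = 3.68×8.314×404/54.9 = 225 kPa.
Polytropic n=1.13: T₂ = T₁(V₁/V₂)^(n−1) = 404×(0.182)^0.13 = 324 K; P₂ = P₁(V₁/V₂)^n = 32.8 kPa.
For an ideal gas ΔU = nCvΔT with Cv = (3/2)R = 12.5 J/(mol·K).
ΔU = 3.68×12.5×(324−404) = -3690 J.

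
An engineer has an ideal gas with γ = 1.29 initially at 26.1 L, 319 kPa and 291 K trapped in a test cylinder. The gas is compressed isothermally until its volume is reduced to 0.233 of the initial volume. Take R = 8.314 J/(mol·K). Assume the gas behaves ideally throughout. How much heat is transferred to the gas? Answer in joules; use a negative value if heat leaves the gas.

-12100 J

n = P₁V₁/(RT₁) = 319×26.1/(8.314×291) = 3.44 mol.
Isothermal: T stays 291 K; PV = const ⇒ V₂ = 6.08 L, P₂ = 1370 kPa.
ΔU = 0 (ideal gas, T constant).
W = nRT ln(V₂/V₁) = 3.44×8.314×291×ln(0.233) = -12100 J.
Q = ΔU + W = -12100 J.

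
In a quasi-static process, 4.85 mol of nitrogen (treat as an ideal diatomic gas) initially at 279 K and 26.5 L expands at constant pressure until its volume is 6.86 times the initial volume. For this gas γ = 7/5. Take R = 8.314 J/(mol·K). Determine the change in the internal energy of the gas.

P₁ = nRT₁/V₁ = 4.85×8.314×279/26.5 = 425 kPa.
Isobaric: P stays 425 kPa; V/T = const ⇒ T₂ = 1910 K, V₂ = 182 L.
For an ideal gas ΔU = nCvΔT with Cv = (5/2)R = 20.8 J/(mol·K).
ΔU = 4.85×20.8×(1910−279) = 165000 J.

165000 J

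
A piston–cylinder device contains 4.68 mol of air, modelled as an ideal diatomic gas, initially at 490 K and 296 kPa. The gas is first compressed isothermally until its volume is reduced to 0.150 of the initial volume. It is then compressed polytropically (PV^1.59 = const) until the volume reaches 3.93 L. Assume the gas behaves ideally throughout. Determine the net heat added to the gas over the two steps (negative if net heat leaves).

-25400 J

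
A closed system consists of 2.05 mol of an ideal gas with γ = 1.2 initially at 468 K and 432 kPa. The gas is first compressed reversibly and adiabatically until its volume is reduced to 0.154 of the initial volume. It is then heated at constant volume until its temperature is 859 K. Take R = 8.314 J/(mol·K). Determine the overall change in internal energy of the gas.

V₁ = nRT₁/P₁ = 2.05×8.314×468/432 = 18.5 L.
Step 1 — Adiabatic: TV^(γ−1) = const ⇒ T₂ = 468×(6.49)^0.200 = 680 K; PV^γ = const ⇒ P₂ = 4080 kPa.
ΔU = nCvΔT = 2.05×41.6×(680−468) = 18100 J.
Q = 0 for an adiabatic process, so W = −ΔU = -18100 J.
State after step 1: P = 4080 kPa, V = 2.84 L, T = 680 K.
Step 2 — Isochoric: V stays 2.84 L; P/T = const ⇒ T₂ = 859 K, P₂ = 5150 kPa.
W = 0 (no volume change).
ΔU = nCvΔT = 2.05×41.6×(859−680) = 15200 J.
Q = ΔU = 15200 J.
Net over both steps: W = -18100 J, Q = 15200 J, ΔU = 33300 J.

33300 J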